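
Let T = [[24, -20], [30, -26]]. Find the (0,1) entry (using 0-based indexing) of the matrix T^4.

2080

Characteristic polynomial: s^2 + 2s - 24 = (s - 4)(s + 6), so the eigenvalues are -6, 4.
s=4: eigenvector (1, 1).
s=-6: eigenvector (-2, -3).
P = [[1, -2], [1, -3]], D = diag(4, -6), P⁻¹ = [[3, -2], [1, -1]].
T⁴ = P·diag(256, 1296)·P⁻¹ = [[-1824, 2080], [-3120, 3376]].
The requested entry is 2080.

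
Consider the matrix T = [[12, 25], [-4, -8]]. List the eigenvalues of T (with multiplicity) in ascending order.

Characteristic polynomial: p(r) = r^2 - 4r + 4 = (r - 2)^2.
Roots (with multiplicity): 2, 2.

2, 2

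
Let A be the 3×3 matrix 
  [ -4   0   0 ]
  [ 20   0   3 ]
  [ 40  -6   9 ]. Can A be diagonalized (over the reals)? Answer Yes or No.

Characteristic polynomial: p(t) = t^3 - 5t^2 - 18t + 72 = (t - 6)(t - 3)(t + 4).
All 3 eigenvalues are distinct, so A is diagonalizable.

Yes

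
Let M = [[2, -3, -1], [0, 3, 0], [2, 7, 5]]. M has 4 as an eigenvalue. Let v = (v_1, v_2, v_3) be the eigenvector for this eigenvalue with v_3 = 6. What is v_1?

-3

M − 4I = [[-2, -3, -1], [0, -1, 0], [2, 7, 1]].
Solving (M − 4I)v = 0 gives the eigenspace spanned by (-3, 0, 6).
With v_3 = 6, v = (-3, 0, 6), so v_1 = -3.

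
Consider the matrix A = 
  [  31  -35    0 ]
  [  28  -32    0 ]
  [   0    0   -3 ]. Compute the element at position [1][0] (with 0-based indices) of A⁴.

-700

Characteristic polynomial: s^3 + 4s^2 - 9s - 36 = (s - 3)(s + 3)(s + 4), so the eigenvalues are -4, -3, 3.
s=3: eigenvector (5, 4, 0).
s=-4: eigenvector (1, 1, 0).
s=-3: eigenvector (0, 0, 1).
P = [[5, 1, 0], [4, 1, 0], [0, 0, 1]], D = diag(3, -4, -3), P⁻¹ = [[1, -1, 0], [-4, 5, 0], [0, 0, 1]].
A⁴ = P·diag(81, 256, 81)·P⁻¹ = [[-619, 875, 0], [-700, 956, 0], [0, 0, 81]].
The requested entry is -700.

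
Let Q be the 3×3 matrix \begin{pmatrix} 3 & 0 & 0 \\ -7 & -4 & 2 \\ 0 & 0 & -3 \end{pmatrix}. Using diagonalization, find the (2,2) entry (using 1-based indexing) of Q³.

Characteristic polynomial: μ^3 + 4μ^2 - 9μ - 36 = (μ - 3)(μ + 3)(μ + 4), so the eigenvalues are -4, -3, 3.
μ=3: eigenvector (1, -1, 0).
μ=-4: eigenvector (0, 1, 0).
μ=-3: eigenvector (0, 2, 1).
P = [[1, 0, 0], [-1, 1, 2], [0, 0, 1]], D = diag(3, -4, -3), P⁻¹ = [[1, 0, 0], [1, 1, -2], [0, 0, 1]].
Q³ = P·diag(27, -64, -27)·P⁻¹ = [[27, 0, 0], [-91, -64, 74], [0, 0, -27]].
The requested entry is -64.

-64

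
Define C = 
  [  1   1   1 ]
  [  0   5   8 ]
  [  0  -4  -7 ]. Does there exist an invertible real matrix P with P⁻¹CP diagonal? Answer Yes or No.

No

Characteristic polynomial: p(s) = s^3 + s^2 - 5s + 3 = (s - 1)^2(s + 3).
s = 1 has algebraic multiplicity 2; rank(C − 1I) = 2, so geometric multiplicity = 1.
Geometric multiplicity < algebraic multiplicity, so C is not diagonalizable.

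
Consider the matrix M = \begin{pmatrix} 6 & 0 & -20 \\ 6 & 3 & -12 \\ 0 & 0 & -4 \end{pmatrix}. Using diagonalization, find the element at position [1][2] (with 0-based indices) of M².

Characteristic polynomial: λ^3 - 5λ^2 - 18λ + 72 = (λ - 6)(λ - 3)(λ + 4), so the eigenvalues are -4, 3, 6.
λ=3: eigenvector (0, 1, 0).
λ=6: eigenvector (1, 2, 0).
λ=-4: eigenvector (2, 0, 1).
P = [[0, 1, 2], [1, 2, 0], [0, 0, 1]], D = diag(3, 6, -4), P⁻¹ = [[-2, 1, 4], [1, 0, -2], [0, 0, 1]].
M² = P·diag(9, 36, 16)·P⁻¹ = [[36, 0, -40], [54, 9, -108], [0, 0, 16]].
The requested entry is -108.

-108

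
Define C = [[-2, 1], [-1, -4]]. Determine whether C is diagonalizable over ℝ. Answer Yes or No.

Characteristic polynomial: p(t) = t^2 + 6t + 9 = (t + 3)^2.
t = -3 has algebraic multiplicity 2; rank(C + 3I) = 1, so geometric multiplicity = 1.
Geometric multiplicity < algebraic multiplicity, so C is not diagonalizable.

No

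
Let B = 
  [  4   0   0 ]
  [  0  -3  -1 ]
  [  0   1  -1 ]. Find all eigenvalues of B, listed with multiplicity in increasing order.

Characteristic polynomial: p(r) = r^3 - 12r - 16 = (r - 4)(r + 2)^2.
Roots (with multiplicity): -2, -2, 4.

-2, -2, 4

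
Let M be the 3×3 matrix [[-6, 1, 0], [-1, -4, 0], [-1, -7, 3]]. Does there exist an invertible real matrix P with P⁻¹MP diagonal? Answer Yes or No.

Characteristic polynomial: p(μ) = μ^3 + 7μ^2 - 5μ - 75 = (μ - 3)(μ + 5)^2.
μ = -5 has algebraic multiplicity 2; rank(M + 5I) = 2, so geometric multiplicity = 1.
Geometric multiplicity < algebraic multiplicity, so M is not diagonalizable.

No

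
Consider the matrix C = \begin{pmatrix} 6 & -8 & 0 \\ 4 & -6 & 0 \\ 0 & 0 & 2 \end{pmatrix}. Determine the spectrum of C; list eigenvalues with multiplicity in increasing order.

-2, 2, 2

Characteristic polynomial: p(t) = t^3 - 2t^2 - 4t + 8 = (t - 2)^2(t + 2).
Roots (with multiplicity): -2, 2, 2.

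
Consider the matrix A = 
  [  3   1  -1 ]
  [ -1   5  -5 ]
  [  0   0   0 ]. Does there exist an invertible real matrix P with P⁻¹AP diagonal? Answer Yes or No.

No

Characteristic polynomial: p(r) = r^3 - 8r^2 + 16r = r(r - 4)^2.
r = 4 has algebraic multiplicity 2; rank(A − 4I) = 2, so geometric multiplicity = 1.
Geometric multiplicity < algebraic multiplicity, so A is not diagonalizable.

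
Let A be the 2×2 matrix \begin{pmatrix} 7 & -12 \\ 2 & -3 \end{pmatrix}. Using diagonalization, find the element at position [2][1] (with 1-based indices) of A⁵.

242

Characteristic polynomial: r^2 - 4r + 3 = (r - 3)(r - 1), so the eigenvalues are 1, 3.
r=3: eigenvector (3, 1).
r=1: eigenvector (-2, -1).
P = [[3, -2], [1, -1]], D = diag(3, 1), P⁻¹ = [[1, -2], [1, -3]].
A⁵ = P·diag(243, 1)·P⁻¹ = [[727, -1452], [242, -483]].
The requested entry is 242.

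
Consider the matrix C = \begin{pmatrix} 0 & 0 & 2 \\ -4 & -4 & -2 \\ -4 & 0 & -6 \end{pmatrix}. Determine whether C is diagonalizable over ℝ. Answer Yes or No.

Yes

Characteristic polynomial: p(μ) = μ^3 + 10μ^2 + 32μ + 32 = (μ + 2)(μ + 4)^2.
μ = -4 has algebraic multiplicity 2; rank(C + 4I) = 1, so geometric multiplicity = 2.
Every eigenvalue has geometric = algebraic multiplicity, so C is diagonalizable.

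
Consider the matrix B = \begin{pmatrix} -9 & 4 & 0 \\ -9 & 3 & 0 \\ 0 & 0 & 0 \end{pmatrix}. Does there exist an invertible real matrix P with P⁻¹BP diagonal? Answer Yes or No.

Characteristic polynomial: p(μ) = μ^3 + 6μ^2 + 9μ = μ(μ + 3)^2.
μ = -3 has algebraic multiplicity 2; rank(B + 3I) = 2, so geometric multiplicity = 1.
Geometric multiplicity < algebraic multiplicity, so B is not diagonalizable.

No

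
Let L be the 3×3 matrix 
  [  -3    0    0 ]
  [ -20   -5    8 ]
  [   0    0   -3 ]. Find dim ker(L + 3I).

L + 3I = [[0, 0, 0], [-20, -2, 8], [0, 0, 0]].
This matrix has rank 1, so its null space has dimension 3 − 1 = 2.

2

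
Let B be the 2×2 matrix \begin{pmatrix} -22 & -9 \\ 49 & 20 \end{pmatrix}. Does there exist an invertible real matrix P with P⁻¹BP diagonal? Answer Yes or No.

No

Characteristic polynomial: p(s) = s^2 + 2s + 1 = (s + 1)^2.
s = -1 has algebraic multiplicity 2; rank(B + 1I) = 1, so geometric multiplicity = 1.
Geometric multiplicity < algebraic multiplicity, so B is not diagonalizable.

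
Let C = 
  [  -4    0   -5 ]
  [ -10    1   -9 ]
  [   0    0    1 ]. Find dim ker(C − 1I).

1

C − 1I = [[-5, 0, -5], [-10, 0, -9], [0, 0, 0]].
This matrix has rank 2, so its null space has dimension 3 − 2 = 1.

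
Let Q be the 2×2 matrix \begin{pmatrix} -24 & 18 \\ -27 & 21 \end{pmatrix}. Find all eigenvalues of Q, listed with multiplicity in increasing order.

Characteristic polynomial: p(s) = s^2 + 3s - 18 = (s - 3)(s + 6).
Roots (with multiplicity): -6, 3.

-6, 3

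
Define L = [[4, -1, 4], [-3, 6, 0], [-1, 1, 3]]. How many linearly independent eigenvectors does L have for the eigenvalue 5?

1

L − 5I = [[-1, -1, 4], [-3, 1, 0], [-1, 1, -2]].
This matrix has rank 2, so its null space has dimension 3 − 2 = 1.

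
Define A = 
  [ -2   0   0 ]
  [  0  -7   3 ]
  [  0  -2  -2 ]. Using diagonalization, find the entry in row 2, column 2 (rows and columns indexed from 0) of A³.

Characteristic polynomial: s^3 + 11s^2 + 38s + 40 = (s + 2)(s + 4)(s + 5), so the eigenvalues are -5, -4, -2.
s=-2: eigenvector (1, 0, 0).
s=-5: eigenvector (0, 3, 2).
s=-4: eigenvector (0, 1, 1).
P = [[1, 0, 0], [0, 3, 1], [0, 2, 1]], D = diag(-2, -5, -4), P⁻¹ = [[1, 0, 0], [0, 1, -1], [0, -2, 3]].
A³ = P·diag(-8, -125, -64)·P⁻¹ = [[-8, 0, 0], [0, -247, 183], [0, -122, 58]].
The requested entry is 58.

58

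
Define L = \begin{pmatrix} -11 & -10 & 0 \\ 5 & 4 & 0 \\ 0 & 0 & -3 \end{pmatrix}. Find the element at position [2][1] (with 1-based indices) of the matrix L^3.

215

Characteristic polynomial: s^3 + 10s^2 + 27s + 18 = (s + 1)(s + 3)(s + 6), so the eigenvalues are -6, -3, -1.
s=-6: eigenvector (-2, 1, 0).
s=-1: eigenvector (-1, 1, 0).
s=-3: eigenvector (0, 0, 1).
P = [[-2, -1, 0], [1, 1, 0], [0, 0, 1]], D = diag(-6, -1, -3), P⁻¹ = [[-1, -1, 0], [1, 2, 0], [0, 0, 1]].
L³ = P·diag(-216, -1, -27)·P⁻¹ = [[-431, -430, 0], [215, 214, 0], [0, 0, -27]].
The requested entry is 215.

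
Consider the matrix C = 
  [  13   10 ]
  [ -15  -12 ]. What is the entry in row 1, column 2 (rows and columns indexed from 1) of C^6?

1330

Characteristic polynomial: r^2 - r - 6 = (r - 3)(r + 2), so the eigenvalues are -2, 3.
r=-2: eigenvector (-2, 3).
r=3: eigenvector (-1, 1).
P = [[-2, -1], [3, 1]], D = diag(-2, 3), P⁻¹ = [[1, 1], [-3, -2]].
C⁶ = P·diag(64, 729)·P⁻¹ = [[2059, 1330], [-1995, -1266]].
The requested entry is 1330.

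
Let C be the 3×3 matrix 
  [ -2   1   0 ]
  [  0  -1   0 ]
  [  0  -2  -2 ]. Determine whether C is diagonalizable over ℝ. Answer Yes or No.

Yes

Characteristic polynomial: p(s) = s^3 + 5s^2 + 8s + 4 = (s + 1)(s + 2)^2.
s = -2 has algebraic multiplicity 2; rank(C + 2I) = 1, so geometric multiplicity = 2.
Every eigenvalue has geometric = algebraic multiplicity, so C is diagonalizable.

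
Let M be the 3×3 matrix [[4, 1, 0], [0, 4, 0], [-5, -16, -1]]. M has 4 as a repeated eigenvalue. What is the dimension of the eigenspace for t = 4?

M − 4I = [[0, 1, 0], [0, 0, 0], [-5, -16, -5]].
This matrix has rank 2, so its null space has dimension 3 − 2 = 1.

1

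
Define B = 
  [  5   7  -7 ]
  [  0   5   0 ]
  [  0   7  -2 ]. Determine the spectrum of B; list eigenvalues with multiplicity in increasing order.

-2, 5, 5

Characteristic polynomial: p(t) = t^3 - 8t^2 + 5t + 50 = (t - 5)^2(t + 2).
Roots (with multiplicity): -2, 5, 5.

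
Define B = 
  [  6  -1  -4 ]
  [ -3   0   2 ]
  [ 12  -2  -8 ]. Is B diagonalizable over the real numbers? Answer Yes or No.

Characteristic polynomial: p(r) = r^3 + 2r^2 + r = r(r + 1)^2.
r = -1 has algebraic multiplicity 2; rank(B + 1I) = 2, so geometric multiplicity = 1.
Geometric multiplicity < algebraic multiplicity, so B is not diagonalizable.

No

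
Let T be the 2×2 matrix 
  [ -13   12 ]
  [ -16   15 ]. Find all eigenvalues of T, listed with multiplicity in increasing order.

Characteristic polynomial: p(r) = r^2 - 2r - 3 = (r - 3)(r + 1).
Roots (with multiplicity): -1, 3.

-1, 3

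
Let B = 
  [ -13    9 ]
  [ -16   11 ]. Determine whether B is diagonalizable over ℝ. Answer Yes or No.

No

Characteristic polynomial: p(μ) = μ^2 + 2μ + 1 = (μ + 1)^2.
μ = -1 has algebraic multiplicity 2; rank(B + 1I) = 1, so geometric multiplicity = 1.
Geometric multiplicity < algebraic multiplicity, so B is not diagonalizable.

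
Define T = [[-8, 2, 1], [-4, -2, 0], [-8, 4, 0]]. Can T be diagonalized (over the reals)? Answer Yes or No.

No

Characteristic polynomial: p(s) = s^3 + 10s^2 + 32s + 32 = (s + 2)(s + 4)^2.
s = -4 has algebraic multiplicity 2; rank(T + 4I) = 2, so geometric multiplicity = 1.
Geometric multiplicity < algebraic multiplicity, so T is not diagonalizable.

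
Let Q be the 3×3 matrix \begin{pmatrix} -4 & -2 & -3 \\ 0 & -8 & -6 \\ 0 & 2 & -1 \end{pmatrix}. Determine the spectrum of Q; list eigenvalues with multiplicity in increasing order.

Characteristic polynomial: p(t) = t^3 + 13t^2 + 56t + 80 = (t + 4)^2(t + 5).
Roots (with multiplicity): -5, -4, -4.

-5, -4, -4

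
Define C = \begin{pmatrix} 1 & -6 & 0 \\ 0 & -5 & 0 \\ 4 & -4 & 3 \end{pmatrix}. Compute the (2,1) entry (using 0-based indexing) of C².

Characteristic polynomial: r^3 + r^2 - 17r + 15 = (r - 3)(r - 1)(r + 5), so the eigenvalues are -5, 1, 3.
r=1: eigenvector (1, 0, -2).
r=-5: eigenvector (1, 1, 0).
r=3: eigenvector (0, 0, 1).
P = [[1, 1, 0], [0, 1, 0], [-2, 0, 1]], D = diag(1, -5, 3), P⁻¹ = [[1, -1, 0], [0, 1, 0], [2, -2, 1]].
C² = P·diag(1, 25, 9)·P⁻¹ = [[1, 24, 0], [0, 25, 0], [16, -16, 9]].
The requested entry is -16.

-16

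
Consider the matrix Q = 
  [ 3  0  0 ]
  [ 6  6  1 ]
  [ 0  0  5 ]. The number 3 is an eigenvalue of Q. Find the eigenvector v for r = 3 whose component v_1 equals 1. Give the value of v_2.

Q − 3I = [[0, 0, 0], [6, 3, 1], [0, 0, 2]].
Solving (Q − 3I)v = 0 gives the eigenspace spanned by (1, -2, 0).
With v_1 = 1, v = (1, -2, 0), so v_2 = -2.

-2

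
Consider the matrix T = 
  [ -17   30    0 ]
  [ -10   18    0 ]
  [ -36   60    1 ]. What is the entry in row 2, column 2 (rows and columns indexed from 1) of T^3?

Characteristic polynomial: r^3 - 2r^2 - 5r + 6 = (r - 3)(r - 1)(r + 2), so the eigenvalues are -2, 1, 3.
r=1: eigenvector (0, 0, 1).
r=-2: eigenvector (2, 1, 4).
r=3: eigenvector (-3, -2, -6).
P = [[0, 2, -3], [0, 1, -2], [1, 4, -6]], D = diag(1, -2, 3), P⁻¹ = [[-2, 0, 1], [2, -3, 0], [1, -2, 0]].
T³ = P·diag(1, -8, 27)·P⁻¹ = [[-113, 210, 0], [-70, 132, 0], [-228, 420, 1]].
The requested entry is 132.

132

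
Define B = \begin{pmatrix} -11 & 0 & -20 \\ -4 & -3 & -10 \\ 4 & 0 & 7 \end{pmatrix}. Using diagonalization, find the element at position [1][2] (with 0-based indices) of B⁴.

Characteristic polynomial: t^3 + 7t^2 + 15t + 9 = (t + 1)(t + 3)^2, so the eigenvalues are -3, -3, -1.
t=-3: eigenvector (5, 2, -2).
t=-3: eigenvector (0, 1, 0).
t=-1: eigenvector (-2, -1, 1).
P = [[5, 0, -2], [2, 1, -1], [-2, 0, 1]], D = diag(-3, -3, -1), P⁻¹ = [[1, 0, 2], [0, 1, 1], [2, 0, 5]].
B⁴ = P·diag(81, 81, 1)·P⁻¹ = [[401, 0, 800], [160, 81, 400], [-160, 0, -319]].
The requested entry is 400.

400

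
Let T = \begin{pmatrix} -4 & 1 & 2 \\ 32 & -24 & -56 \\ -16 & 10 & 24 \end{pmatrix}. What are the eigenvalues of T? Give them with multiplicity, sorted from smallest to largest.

Characteristic polynomial: p(λ) = λ^3 + 4λ^2 - 16λ - 64 = (λ - 4)(λ + 4)^2.
Roots (with multiplicity): -4, -4, 4.

-4, -4, 4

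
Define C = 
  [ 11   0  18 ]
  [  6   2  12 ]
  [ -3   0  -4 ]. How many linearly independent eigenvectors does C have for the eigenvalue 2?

2

C − 2I = [[9, 0, 18], [6, 0, 12], [-3, 0, -6]].
This matrix has rank 1, so its null space has dimension 3 − 1 = 2.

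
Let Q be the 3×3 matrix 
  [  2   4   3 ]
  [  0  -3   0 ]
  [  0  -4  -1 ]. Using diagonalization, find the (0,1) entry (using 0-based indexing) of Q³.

52

Characteristic polynomial: λ^3 + 2λ^2 - 5λ - 6 = (λ - 2)(λ + 1)(λ + 3), so the eigenvalues are -3, -1, 2.
λ=2: eigenvector (1, 0, 0).
λ=-3: eigenvector (-2, 1, 2).
λ=-1: eigenvector (-1, 0, 1).
P = [[1, -2, -1], [0, 1, 0], [0, 2, 1]], D = diag(2, -3, -1), P⁻¹ = [[1, 0, 1], [0, 1, 0], [0, -2, 1]].
Q³ = P·diag(8, -27, -1)·P⁻¹ = [[8, 52, 9], [0, -27, 0], [0, -52, -1]].
The requested entry is 52.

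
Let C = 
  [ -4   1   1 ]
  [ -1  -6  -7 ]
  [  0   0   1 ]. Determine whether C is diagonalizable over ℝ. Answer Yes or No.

No

Characteristic polynomial: p(μ) = μ^3 + 9μ^2 + 15μ - 25 = (μ - 1)(μ + 5)^2.
μ = -5 has algebraic multiplicity 2; rank(C + 5I) = 2, so geometric multiplicity = 1.
Geometric multiplicity < algebraic multiplicity, so C is not diagonalizable.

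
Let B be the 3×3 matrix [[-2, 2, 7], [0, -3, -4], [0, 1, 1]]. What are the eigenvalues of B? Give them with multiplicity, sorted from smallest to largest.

-2, -1, -1

Characteristic polynomial: p(t) = t^3 + 4t^2 + 5t + 2 = (t + 1)^2(t + 2).
Roots (with multiplicity): -2, -1, -1.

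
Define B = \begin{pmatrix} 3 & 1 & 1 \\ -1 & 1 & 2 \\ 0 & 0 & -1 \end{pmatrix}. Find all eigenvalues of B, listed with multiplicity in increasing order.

Characteristic polynomial: p(λ) = λ^3 - 3λ^2 + 4 = (λ - 2)^2(λ + 1).
Roots (with multiplicity): -1, 2, 2.

-1, 2, 2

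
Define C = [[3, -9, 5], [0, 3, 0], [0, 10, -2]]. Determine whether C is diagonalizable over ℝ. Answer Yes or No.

Characteristic polynomial: p(t) = t^3 - 4t^2 - 3t + 18 = (t - 3)^2(t + 2).
t = 3 has algebraic multiplicity 2; rank(C − 3I) = 2, so geometric multiplicity = 1.
Geometric multiplicity < algebraic multiplicity, so C is not diagonalizable.

No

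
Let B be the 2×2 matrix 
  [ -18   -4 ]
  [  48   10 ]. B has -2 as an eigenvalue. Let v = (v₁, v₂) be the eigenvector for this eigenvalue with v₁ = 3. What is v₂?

-12

B + 2I = [[-16, -4], [48, 12]].
Solving (B + 2I)v = 0 gives the eigenspace spanned by (3, -12).
With v₁ = 3, v = (3, -12), so v₂ = -12.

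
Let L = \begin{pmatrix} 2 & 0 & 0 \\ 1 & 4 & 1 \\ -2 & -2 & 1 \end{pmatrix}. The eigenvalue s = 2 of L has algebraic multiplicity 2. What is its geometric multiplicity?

L − 2I = [[0, 0, 0], [1, 2, 1], [-2, -2, -1]].
This matrix has rank 2, so its null space has dimension 3 − 2 = 1.

1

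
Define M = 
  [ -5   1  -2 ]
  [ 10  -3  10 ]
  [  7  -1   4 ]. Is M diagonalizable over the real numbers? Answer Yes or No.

Characteristic polynomial: p(t) = t^3 + 4t^2 - 3t - 18 = (t - 2)(t + 3)^2.
t = -3 has algebraic multiplicity 2; rank(M + 3I) = 2, so geometric multiplicity = 1.
Geometric multiplicity < algebraic multiplicity, so M is not diagonalizable.

No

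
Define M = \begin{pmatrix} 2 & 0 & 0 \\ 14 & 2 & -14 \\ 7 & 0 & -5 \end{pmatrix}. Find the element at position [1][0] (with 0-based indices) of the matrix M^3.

266

Characteristic polynomial: s^3 + s^2 - 16s + 20 = (s - 2)^2(s + 5), so the eigenvalues are -5, 2, 2.
s=2: eigenvector (1, 2, 1).
s=2: eigenvector (0, 1, 0).
s=-5: eigenvector (0, 2, 1).
P = [[1, 0, 0], [2, 1, 2], [1, 0, 1]], D = diag(2, 2, -5), P⁻¹ = [[1, 0, 0], [0, 1, -2], [-1, 0, 1]].
M³ = P·diag(8, 8, -125)·P⁻¹ = [[8, 0, 0], [266, 8, -266], [133, 0, -125]].
The requested entry is 266.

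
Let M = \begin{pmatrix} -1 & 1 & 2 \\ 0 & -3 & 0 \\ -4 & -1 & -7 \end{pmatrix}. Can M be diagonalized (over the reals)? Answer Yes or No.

Characteristic polynomial: p(s) = s^3 + 11s^2 + 39s + 45 = (s + 3)^2(s + 5).
s = -3 has algebraic multiplicity 2; rank(M + 3I) = 2, so geometric multiplicity = 1.
Geometric multiplicity < algebraic multiplicity, so M is not diagonalizable.

No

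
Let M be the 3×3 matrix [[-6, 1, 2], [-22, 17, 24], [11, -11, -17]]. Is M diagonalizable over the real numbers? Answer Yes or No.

Characteristic polynomial: p(r) = r^3 + 6r^2 - 25r - 150 = (r - 5)(r + 5)(r + 6).
All 3 eigenvalues are distinct, so M is diagonalizable.

Yes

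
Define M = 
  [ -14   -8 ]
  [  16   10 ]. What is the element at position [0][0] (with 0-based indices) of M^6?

Characteristic polynomial: t^2 + 4t - 12 = (t - 2)(t + 6), so the eigenvalues are -6, 2.
t=-6: eigenvector (1, -1).
t=2: eigenvector (-1, 2).
P = [[1, -1], [-1, 2]], D = diag(-6, 2), P⁻¹ = [[2, 1], [1, 1]].
M⁶ = P·diag(46656, 64)·P⁻¹ = [[93248, 46592], [-93184, -46528]].
The requested entry is 93248.

93248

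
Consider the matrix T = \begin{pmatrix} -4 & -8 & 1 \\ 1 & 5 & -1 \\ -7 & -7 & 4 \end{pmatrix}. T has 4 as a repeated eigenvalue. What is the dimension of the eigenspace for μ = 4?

T − 4I = [[-8, -8, 1], [1, 1, -1], [-7, -7, 0]].
This matrix has rank 2, so its null space has dimension 3 − 2 = 1.

1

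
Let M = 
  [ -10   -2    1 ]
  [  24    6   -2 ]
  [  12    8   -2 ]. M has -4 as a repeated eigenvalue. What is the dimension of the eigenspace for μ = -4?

1

M + 4I = [[-6, -2, 1], [24, 10, -2], [12, 8, 2]].
This matrix has rank 2, so its null space has dimension 3 − 2 = 1.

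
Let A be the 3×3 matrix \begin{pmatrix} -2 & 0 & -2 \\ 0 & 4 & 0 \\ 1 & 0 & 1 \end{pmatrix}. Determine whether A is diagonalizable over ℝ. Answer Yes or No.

Characteristic polynomial: p(s) = s^3 - 3s^2 - 4s = s(s - 4)(s + 1).
All 3 eigenvalues are distinct, so A is diagonalizable.

Yes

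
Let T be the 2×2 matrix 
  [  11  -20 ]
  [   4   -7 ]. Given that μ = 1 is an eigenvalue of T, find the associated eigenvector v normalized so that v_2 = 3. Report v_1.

6

T − 1I = [[10, -20], [4, -8]].
Solving (T − 1I)v = 0 gives the eigenspace spanned by (6, 3).
With v_2 = 3, v = (6, 3), so v_1 = 6.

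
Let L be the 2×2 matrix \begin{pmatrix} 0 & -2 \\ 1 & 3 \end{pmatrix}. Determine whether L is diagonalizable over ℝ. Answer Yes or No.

Yes

Characteristic polynomial: p(t) = t^2 - 3t + 2 = (t - 2)(t - 1).
All 2 eigenvalues are distinct, so L is diagonalizable.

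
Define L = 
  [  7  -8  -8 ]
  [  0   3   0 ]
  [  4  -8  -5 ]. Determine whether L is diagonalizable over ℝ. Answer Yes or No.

Characteristic polynomial: p(r) = r^3 - 5r^2 + 3r + 9 = (r - 3)^2(r + 1).
r = 3 has algebraic multiplicity 2; rank(L − 3I) = 1, so geometric multiplicity = 2.
Every eigenvalue has geometric = algebraic multiplicity, so L is diagonalizable.

Yes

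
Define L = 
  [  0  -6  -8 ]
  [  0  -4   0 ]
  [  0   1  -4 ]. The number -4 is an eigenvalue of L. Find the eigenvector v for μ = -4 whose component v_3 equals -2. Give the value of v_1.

L + 4I = [[4, -6, -8], [0, 0, 0], [0, 1, 0]].
Solving (L + 4I)v = 0 gives the eigenspace spanned by (-4, 0, -2).
With v_3 = -2, v = (-4, 0, -2), so v_1 = -4.

-4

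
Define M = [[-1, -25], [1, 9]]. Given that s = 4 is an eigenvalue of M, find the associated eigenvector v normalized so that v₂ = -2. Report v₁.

M − 4I = [[-5, -25], [1, 5]].
Solving (M − 4I)v = 0 gives the eigenspace spanned by (10, -2).
With v₂ = -2, v = (10, -2), so v₁ = 10.

10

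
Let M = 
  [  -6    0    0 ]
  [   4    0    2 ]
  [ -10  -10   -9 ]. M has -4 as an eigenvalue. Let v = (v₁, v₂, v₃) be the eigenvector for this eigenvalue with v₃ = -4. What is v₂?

2

M + 4I = [[-2, 0, 0], [4, 4, 2], [-10, -10, -5]].
Solving (M + 4I)v = 0 gives the eigenspace spanned by (0, 2, -4).
With v₃ = -4, v = (0, 2, -4), so v₂ = 2.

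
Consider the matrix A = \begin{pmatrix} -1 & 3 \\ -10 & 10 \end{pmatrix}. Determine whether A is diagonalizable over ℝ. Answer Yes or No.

Characteristic polynomial: p(s) = s^2 - 9s + 20 = (s - 5)(s - 4).
All 2 eigenvalues are distinct, so A is diagonalizable.

Yes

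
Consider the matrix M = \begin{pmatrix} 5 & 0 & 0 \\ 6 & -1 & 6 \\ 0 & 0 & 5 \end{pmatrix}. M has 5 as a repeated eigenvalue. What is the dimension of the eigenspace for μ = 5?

2

M − 5I = [[0, 0, 0], [6, -6, 6], [0, 0, 0]].
This matrix has rank 1, so its null space has dimension 3 − 1 = 2.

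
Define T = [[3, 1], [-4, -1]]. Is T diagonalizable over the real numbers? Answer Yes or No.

No

Characteristic polynomial: p(r) = r^2 - 2r + 1 = (r - 1)^2.
r = 1 has algebraic multiplicity 2; rank(T − 1I) = 1, so geometric multiplicity = 1.
Geometric multiplicity < algebraic multiplicity, so T is not diagonalizable.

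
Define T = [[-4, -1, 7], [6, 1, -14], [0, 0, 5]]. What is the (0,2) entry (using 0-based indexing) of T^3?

133

Characteristic polynomial: μ^3 - 2μ^2 - 13μ - 10 = (μ - 5)(μ + 1)(μ + 2), so the eigenvalues are -2, -1, 5.
μ=5: eigenvector (1, -2, 1).
μ=-1: eigenvector (-1, 3, 0).
μ=-2: eigenvector (1, -2, 0).
P = [[1, -1, 1], [-2, 3, -2], [1, 0, 0]], D = diag(5, -1, -2), P⁻¹ = [[0, 0, 1], [2, 1, 0], [3, 1, -1]].
T³ = P·diag(125, -1, -8)·P⁻¹ = [[-22, -7, 133], [42, 13, -266], [0, 0, 125]].
The requested entry is 133.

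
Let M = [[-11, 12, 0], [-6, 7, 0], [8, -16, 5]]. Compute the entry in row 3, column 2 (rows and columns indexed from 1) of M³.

Characteristic polynomial: λ^3 - λ^2 - 25λ + 25 = (λ - 5)(λ - 1)(λ + 5), so the eigenvalues are -5, 1, 5.
λ=-5: eigenvector (2, 1, 0).
λ=1: eigenvector (1, 1, 2).
λ=5: eigenvector (0, 0, 1).
P = [[2, 1, 0], [1, 1, 0], [0, 2, 1]], D = diag(-5, 1, 5), P⁻¹ = [[1, -1, 0], [-1, 2, 0], [2, -4, 1]].
M³ = P·diag(-125, 1, 125)·P⁻¹ = [[-251, 252, 0], [-126, 127, 0], [248, -496, 125]].
The requested entry is -496.

-496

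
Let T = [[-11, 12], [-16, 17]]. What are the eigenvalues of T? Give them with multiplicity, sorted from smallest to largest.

Characteristic polynomial: p(s) = s^2 - 6s + 5 = (s - 5)(s - 1).
Roots (with multiplicity): 1, 5.

1, 5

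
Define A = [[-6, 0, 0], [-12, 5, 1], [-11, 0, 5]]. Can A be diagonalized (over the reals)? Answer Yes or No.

No

Characteristic polynomial: p(s) = s^3 - 4s^2 - 35s + 150 = (s - 5)^2(s + 6).
s = 5 has algebraic multiplicity 2; rank(A − 5I) = 2, so geometric multiplicity = 1.
Geometric multiplicity < algebraic multiplicity, so A is not diagonalizable.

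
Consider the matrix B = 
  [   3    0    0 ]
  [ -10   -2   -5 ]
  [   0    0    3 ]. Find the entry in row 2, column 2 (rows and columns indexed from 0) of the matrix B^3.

27

Characteristic polynomial: s^3 - 4s^2 - 3s + 18 = (s - 3)^2(s + 2), so the eigenvalues are -2, 3, 3.
s=3: eigenvector (1, -4, 2).
s=-2: eigenvector (0, 1, 0).
s=3: eigenvector (0, -1, 1).
P = [[1, 0, 0], [-4, 1, -1], [2, 0, 1]], D = diag(3, -2, 3), P⁻¹ = [[1, 0, 0], [2, 1, 1], [-2, 0, 1]].
B³ = P·diag(27, -8, 27)·P⁻¹ = [[27, 0, 0], [-70, -8, -35], [0, 0, 27]].
The requested entry is 27.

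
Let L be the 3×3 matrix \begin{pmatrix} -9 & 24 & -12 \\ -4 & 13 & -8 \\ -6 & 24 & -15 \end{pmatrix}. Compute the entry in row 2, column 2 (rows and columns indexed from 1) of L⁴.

Characteristic polynomial: s^3 + 11s^2 + 39s + 45 = (s + 3)^2(s + 5), so the eigenvalues are -5, -3, -3.
s=-5: eigenvector (3, 2, 3).
s=-3: eigenvector (0, 1, 2).
s=-3: eigenvector (-2, -2, -3).
P = [[3, 0, -2], [2, 1, -2], [3, 2, -3]], D = diag(-5, -3, -3), P⁻¹ = [[1, -4, 2], [0, -3, 2], [1, -6, 3]].
L⁴ = P·diag(625, 81, 81)·P⁻¹ = [[1713, -6528, 3264], [1088, -4271, 2176], [1632, -6528, 3345]].
The requested entry is -4271.

-4271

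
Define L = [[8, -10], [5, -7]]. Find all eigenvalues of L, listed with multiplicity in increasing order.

-2, 3

Characteristic polynomial: p(t) = t^2 - t - 6 = (t - 3)(t + 2).
Roots (with multiplicity): -2, 3.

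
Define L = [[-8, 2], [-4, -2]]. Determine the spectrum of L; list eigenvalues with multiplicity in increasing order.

-6, -4

Characteristic polynomial: p(λ) = λ^2 + 10λ + 24 = (λ + 4)(λ + 6).
Roots (with multiplicity): -6, -4.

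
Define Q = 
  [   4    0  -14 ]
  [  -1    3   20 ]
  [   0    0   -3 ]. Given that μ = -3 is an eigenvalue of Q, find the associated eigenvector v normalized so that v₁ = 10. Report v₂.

Q + 3I = [[7, 0, -14], [-1, 6, 20], [0, 0, 0]].
Solving (Q + 3I)v = 0 gives the eigenspace spanned by (10, -15, 5).
With v₁ = 10, v = (10, -15, 5), so v₂ = -15.

-15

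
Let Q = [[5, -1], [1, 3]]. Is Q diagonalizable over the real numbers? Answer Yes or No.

Characteristic polynomial: p(λ) = λ^2 - 8λ + 16 = (λ - 4)^2.
λ = 4 has algebraic multiplicity 2; rank(Q − 4I) = 1, so geometric multiplicity = 1.
Geometric multiplicity < algebraic multiplicity, so Q is not diagonalizable.

No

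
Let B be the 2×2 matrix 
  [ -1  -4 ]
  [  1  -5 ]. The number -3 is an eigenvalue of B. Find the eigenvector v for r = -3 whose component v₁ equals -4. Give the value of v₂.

-2

B + 3I = [[2, -4], [1, -2]].
Solving (B + 3I)v = 0 gives the eigenspace spanned by (-4, -2).
With v₁ = -4, v = (-4, -2), so v₂ = -2.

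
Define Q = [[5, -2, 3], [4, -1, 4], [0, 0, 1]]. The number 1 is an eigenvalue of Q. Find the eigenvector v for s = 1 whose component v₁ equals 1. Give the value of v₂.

Q − 1I = [[4, -2, 3], [4, -2, 4], [0, 0, 0]].
Solving (Q − 1I)v = 0 gives the eigenspace spanned by (1, 2, 0).
With v₁ = 1, v = (1, 2, 0), so v₂ = 2.

2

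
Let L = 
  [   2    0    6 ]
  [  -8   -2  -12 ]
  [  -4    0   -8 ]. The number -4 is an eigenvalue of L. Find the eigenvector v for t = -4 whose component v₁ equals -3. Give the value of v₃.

L + 4I = [[6, 0, 6], [-8, 2, -12], [-4, 0, -4]].
Solving (L + 4I)v = 0 gives the eigenspace spanned by (-3, 6, 3).
With v₁ = -3, v = (-3, 6, 3), so v₃ = 3.

3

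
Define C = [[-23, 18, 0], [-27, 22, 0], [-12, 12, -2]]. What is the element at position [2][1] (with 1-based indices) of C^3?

Characteristic polynomial: μ^3 + 3μ^2 - 18μ - 40 = (μ - 4)(μ + 2)(μ + 5), so the eigenvalues are -5, -2, 4.
μ=-5: eigenvector (1, 1, 0).
μ=4: eigenvector (2, 3, 2).
μ=-2: eigenvector (0, 0, 1).
P = [[1, 2, 0], [1, 3, 0], [0, 2, 1]], D = diag(-5, 4, -2), P⁻¹ = [[3, -2, 0], [-1, 1, 0], [2, -2, 1]].
C³ = P·diag(-125, 64, -8)·P⁻¹ = [[-503, 378, 0], [-567, 442, 0], [-144, 144, -8]].
The requested entry is -567.

-567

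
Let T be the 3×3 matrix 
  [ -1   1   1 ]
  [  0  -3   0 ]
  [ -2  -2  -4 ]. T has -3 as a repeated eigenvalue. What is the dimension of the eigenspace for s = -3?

1

T + 3I = [[2, 1, 1], [0, 0, 0], [-2, -2, -1]].
This matrix has rank 2, so its null space has dimension 3 − 2 = 1.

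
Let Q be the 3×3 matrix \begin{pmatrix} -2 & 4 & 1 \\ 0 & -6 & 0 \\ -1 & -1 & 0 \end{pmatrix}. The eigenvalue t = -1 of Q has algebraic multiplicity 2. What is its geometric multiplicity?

1

Q + 1I = [[-1, 4, 1], [0, -5, 0], [-1, -1, 1]].
This matrix has rank 2, so its null space has dimension 3 − 2 = 1.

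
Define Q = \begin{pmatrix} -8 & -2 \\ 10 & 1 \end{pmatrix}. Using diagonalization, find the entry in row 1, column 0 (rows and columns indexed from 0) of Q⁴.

Characteristic polynomial: r^2 + 7r + 12 = (r + 3)(r + 4), so the eigenvalues are -4, -3.
r=-3: eigenvector (-2, 5).
r=-4: eigenvector (1, -2).
P = [[-2, 1], [5, -2]], D = diag(-3, -4), P⁻¹ = [[2, 1], [5, 2]].
Q⁴ = P·diag(81, 256)·P⁻¹ = [[956, 350], [-1750, -619]].
The requested entry is -1750.

-1750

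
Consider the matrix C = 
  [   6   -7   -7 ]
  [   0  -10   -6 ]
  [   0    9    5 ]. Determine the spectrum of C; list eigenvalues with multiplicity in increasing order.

-4, -1, 6

Characteristic polynomial: p(μ) = μ^3 - μ^2 - 26μ - 24 = (μ - 6)(μ + 1)(μ + 4).
Roots (with multiplicity): -4, -1, 6.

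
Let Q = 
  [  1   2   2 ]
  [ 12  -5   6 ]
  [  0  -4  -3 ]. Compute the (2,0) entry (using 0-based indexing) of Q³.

Characteristic polynomial: λ^3 + 7λ^2 + 7λ - 15 = (λ - 1)(λ + 3)(λ + 5), so the eigenvalues are -5, -3, 1.
λ=-5: eigenvector (-1, 1, 2).
λ=-3: eigenvector (1, 0, -2).
λ=1: eigenvector (1, 1, -1).
P = [[-1, 1, 1], [1, 0, 1], [2, -2, -1]], D = diag(-5, -3, 1), P⁻¹ = [[-2, 1, -1], [-3, 1, -2], [2, 0, 1]].
Q³ = P·diag(-125, -27, 1)·P⁻¹ = [[-167, 98, -70], [252, -125, 126], [336, -196, 141]].
The requested entry is 336.

336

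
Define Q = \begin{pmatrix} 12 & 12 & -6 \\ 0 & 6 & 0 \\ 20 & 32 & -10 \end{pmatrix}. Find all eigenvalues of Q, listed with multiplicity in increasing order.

Characteristic polynomial: p(r) = r^3 - 8r^2 + 12r = r(r - 6)(r - 2).
Roots (with multiplicity): 0, 2, 6.

0, 2, 6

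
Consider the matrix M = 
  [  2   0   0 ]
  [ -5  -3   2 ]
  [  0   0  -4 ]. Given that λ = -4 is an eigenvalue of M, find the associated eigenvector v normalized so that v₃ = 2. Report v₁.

M + 4I = [[6, 0, 0], [-5, 1, 2], [0, 0, 0]].
Solving (M + 4I)v = 0 gives the eigenspace spanned by (0, -4, 2).
With v₃ = 2, v = (0, -4, 2), so v₁ = 0.

0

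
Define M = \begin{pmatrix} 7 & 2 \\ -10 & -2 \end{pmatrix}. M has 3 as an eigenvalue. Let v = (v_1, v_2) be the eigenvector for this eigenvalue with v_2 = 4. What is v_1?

-2

M − 3I = [[4, 2], [-10, -5]].
Solving (M − 3I)v = 0 gives the eigenspace spanned by (-2, 4).
With v_2 = 4, v = (-2, 4), so v_1 = -2.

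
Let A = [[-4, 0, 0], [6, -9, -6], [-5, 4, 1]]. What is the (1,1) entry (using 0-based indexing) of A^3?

-321

Characteristic polynomial: μ^3 + 12μ^2 + 47μ + 60 = (μ + 3)(μ + 4)(μ + 5), so the eigenvalues are -5, -4, -3.
μ=-4: eigenvector (1, 0, 1).
μ=-5: eigenvector (0, 3, -2).
μ=-3: eigenvector (0, -1, 1).
P = [[1, 0, 0], [0, 3, -1], [1, -2, 1]], D = diag(-4, -5, -3), P⁻¹ = [[1, 0, 0], [-1, 1, 1], [-3, 2, 3]].
A³ = P·diag(-64, -125, -27)·P⁻¹ = [[-64, 0, 0], [294, -321, -294], [-233, 196, 169]].
The requested entry is -321.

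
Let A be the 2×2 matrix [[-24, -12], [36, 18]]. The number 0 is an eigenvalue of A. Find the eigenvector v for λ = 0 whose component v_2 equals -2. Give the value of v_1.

1

A = [[-24, -12], [36, 18]].
Solving (A)v = 0 gives the eigenspace spanned by (1, -2).
With v_2 = -2, v = (1, -2), so v_1 = 1.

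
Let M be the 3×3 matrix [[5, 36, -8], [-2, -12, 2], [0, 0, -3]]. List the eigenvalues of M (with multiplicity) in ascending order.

Characteristic polynomial: p(s) = s^3 + 10s^2 + 33s + 36 = (s + 3)^2(s + 4).
Roots (with multiplicity): -4, -3, -3.

-4, -3, -3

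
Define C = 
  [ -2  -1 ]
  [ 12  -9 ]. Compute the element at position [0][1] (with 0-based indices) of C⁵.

-4651

Characteristic polynomial: t^2 + 11t + 30 = (t + 5)(t + 6), so the eigenvalues are -6, -5.
t=-6: eigenvector (1, 4).
t=-5: eigenvector (1, 3).
P = [[1, 1], [4, 3]], D = diag(-6, -5), P⁻¹ = [[-3, 1], [4, -1]].
C⁵ = P·diag(-7776, -3125)·P⁻¹ = [[10828, -4651], [55812, -21729]].
The requested entry is -4651.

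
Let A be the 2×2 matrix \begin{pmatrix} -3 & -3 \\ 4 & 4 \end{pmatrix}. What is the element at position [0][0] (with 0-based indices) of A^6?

-3

Characteristic polynomial: μ^2 - μ = μ(μ - 1), so the eigenvalues are 0, 1.
μ=0: eigenvector (1, -1).
μ=1: eigenvector (-3, 4).
P = [[1, -3], [-1, 4]], D = diag(0, 1), P⁻¹ = [[4, 3], [1, 1]].
A⁶ = P·diag(0, 1)·P⁻¹ = [[-3, -3], [4, 4]].
The requested entry is -3.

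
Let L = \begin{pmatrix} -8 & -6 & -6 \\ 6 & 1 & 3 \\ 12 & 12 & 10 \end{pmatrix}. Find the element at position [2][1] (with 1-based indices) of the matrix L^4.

-30

Characteristic polynomial: μ^3 - 3μ^2 - 6μ + 8 = (μ - 4)(μ - 1)(μ + 2), so the eigenvalues are -2, 1, 4.
μ=-2: eigenvector (0, -1, 1).
μ=1: eigenvector (2, 1, -4).
μ=4: eigenvector (1, 0, -2).
P = [[0, 2, 1], [-1, 1, 0], [1, -4, -2]], D = diag(-2, 1, 4), P⁻¹ = [[2, 0, 1], [2, 1, 1], [-3, -2, -2]].
L⁴ = P·diag(16, 1, 256)·P⁻¹ = [[-764, -510, -510], [-30, 1, -15], [1560, 1020, 1036]].
The requested entry is -30.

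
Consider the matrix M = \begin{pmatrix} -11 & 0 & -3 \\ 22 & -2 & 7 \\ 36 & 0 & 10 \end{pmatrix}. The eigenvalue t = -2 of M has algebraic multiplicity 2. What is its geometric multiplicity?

M + 2I = [[-9, 0, -3], [22, 0, 7], [36, 0, 12]].
This matrix has rank 2, so its null space has dimension 3 − 2 = 1.

1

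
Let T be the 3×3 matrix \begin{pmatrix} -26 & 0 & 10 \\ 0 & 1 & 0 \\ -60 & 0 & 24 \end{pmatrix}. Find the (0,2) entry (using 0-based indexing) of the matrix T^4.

Characteristic polynomial: s^3 + s^2 - 26s + 24 = (s - 4)(s - 1)(s + 6), so the eigenvalues are -6, 1, 4.
s=-6: eigenvector (1, 0, 2).
s=1: eigenvector (0, 1, 0).
s=4: eigenvector (1, 0, 3).
P = [[1, 0, 1], [0, 1, 0], [2, 0, 3]], D = diag(-6, 1, 4), P⁻¹ = [[3, 0, -1], [0, 1, 0], [-2, 0, 1]].
T⁴ = P·diag(1296, 1, 256)·P⁻¹ = [[3376, 0, -1040], [0, 1, 0], [6240, 0, -1824]].
The requested entry is -1040.

-1040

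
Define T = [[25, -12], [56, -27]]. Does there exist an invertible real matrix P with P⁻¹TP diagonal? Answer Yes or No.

Yes

Characteristic polynomial: p(μ) = μ^2 + 2μ - 3 = (μ - 1)(μ + 3).
All 2 eigenvalues are distinct, so T is diagonalizable.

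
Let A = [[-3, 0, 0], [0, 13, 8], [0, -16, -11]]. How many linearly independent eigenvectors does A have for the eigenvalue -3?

A + 3I = [[0, 0, 0], [0, 16, 8], [0, -16, -8]].
This matrix has rank 1, so its null space has dimension 3 − 1 = 2.

2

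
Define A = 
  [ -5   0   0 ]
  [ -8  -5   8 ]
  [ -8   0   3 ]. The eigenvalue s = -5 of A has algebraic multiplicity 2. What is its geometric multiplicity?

2

A + 5I = [[0, 0, 0], [-8, 0, 8], [-8, 0, 8]].
This matrix has rank 1, so its null space has dimension 3 − 1 = 2.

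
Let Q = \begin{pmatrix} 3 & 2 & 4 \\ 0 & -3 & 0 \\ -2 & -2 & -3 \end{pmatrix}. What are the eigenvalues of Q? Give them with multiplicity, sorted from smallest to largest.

-3, -1, 1

Characteristic polynomial: p(s) = s^3 + 3s^2 - s - 3 = (s - 1)(s + 1)(s + 3).
Roots (with multiplicity): -3, -1, 1.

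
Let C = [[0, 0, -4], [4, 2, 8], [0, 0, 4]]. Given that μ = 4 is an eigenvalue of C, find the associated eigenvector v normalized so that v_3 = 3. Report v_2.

C − 4I = [[-4, 0, -4], [4, -2, 8], [0, 0, 0]].
Solving (C − 4I)v = 0 gives the eigenspace spanned by (-3, 6, 3).
With v_3 = 3, v = (-3, 6, 3), so v_2 = 6.

6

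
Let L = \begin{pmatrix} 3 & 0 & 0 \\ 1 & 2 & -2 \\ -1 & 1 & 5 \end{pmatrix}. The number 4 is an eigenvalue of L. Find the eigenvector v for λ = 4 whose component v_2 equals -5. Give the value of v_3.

L − 4I = [[-1, 0, 0], [1, -2, -2], [-1, 1, 1]].
Solving (L − 4I)v = 0 gives the eigenspace spanned by (0, -5, 5).
With v_2 = -5, v = (0, -5, 5), so v_3 = 5.

5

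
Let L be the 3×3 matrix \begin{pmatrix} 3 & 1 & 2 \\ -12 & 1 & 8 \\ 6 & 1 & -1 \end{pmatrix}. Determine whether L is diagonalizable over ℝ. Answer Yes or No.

Characteristic polynomial: p(t) = t^3 - 3t^2 - 9t + 27 = (t - 3)^2(t + 3).
t = 3 has algebraic multiplicity 2; rank(L − 3I) = 2, so geometric multiplicity = 1.
Geometric multiplicity < algebraic multiplicity, so L is not diagonalizable.

No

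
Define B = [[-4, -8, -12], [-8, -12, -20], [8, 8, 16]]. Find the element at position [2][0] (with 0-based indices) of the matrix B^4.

Characteristic polynomial: s^3 - 16s = s(s - 4)(s + 4), so the eigenvalues are -4, 0, 4.
s=4: eigenvector (-1, -2, 2).
s=-4: eigenvector (2, 3, -2).
s=0: eigenvector (-1, -1, 1).
P = [[-1, 2, -1], [-2, 3, -1], [2, -2, 1]], D = diag(4, -4, 0), P⁻¹ = [[1, 0, 1], [0, 1, 1], [-2, 2, 1]].
B⁴ = P·diag(256, 256, 0)·P⁻¹ = [[-256, 512, 256], [-512, 768, 256], [512, -512, 0]].
The requested entry is 512.

512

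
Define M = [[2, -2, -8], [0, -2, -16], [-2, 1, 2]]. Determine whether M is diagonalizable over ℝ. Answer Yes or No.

Characteristic polynomial: p(s) = s^3 - 2s^2 - 4s + 8 = (s - 2)^2(s + 2).
s = 2 has algebraic multiplicity 2; rank(M − 2I) = 2, so geometric multiplicity = 1.
Geometric multiplicity < algebraic multiplicity, so M is not diagonalizable.

No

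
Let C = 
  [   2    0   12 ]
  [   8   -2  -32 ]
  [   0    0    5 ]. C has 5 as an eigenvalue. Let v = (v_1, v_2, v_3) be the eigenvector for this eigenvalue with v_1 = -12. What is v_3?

C − 5I = [[-3, 0, 12], [8, -7, -32], [0, 0, 0]].
Solving (C − 5I)v = 0 gives the eigenspace spanned by (-12, 0, -3).
With v_1 = -12, v = (-12, 0, -3), so v_3 = -3.

-3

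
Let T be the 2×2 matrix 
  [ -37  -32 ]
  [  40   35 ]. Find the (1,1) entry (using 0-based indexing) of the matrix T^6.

Characteristic polynomial: r^2 + 2r - 15 = (r - 3)(r + 5), so the eigenvalues are -5, 3.
r=-5: eigenvector (-1, 1).
r=3: eigenvector (-4, 5).
P = [[-1, -4], [1, 5]], D = diag(-5, 3), P⁻¹ = [[-5, -4], [1, 1]].
T⁶ = P·diag(15625, 729)·P⁻¹ = [[75209, 59584], [-74480, -58855]].
The requested entry is -58855.

-58855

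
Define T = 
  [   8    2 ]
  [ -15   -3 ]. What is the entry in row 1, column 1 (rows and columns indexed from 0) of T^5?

Characteristic polynomial: μ^2 - 5μ + 6 = (μ - 3)(μ - 2), so the eigenvalues are 2, 3.
μ=2: eigenvector (1, -3).
μ=3: eigenvector (2, -5).
P = [[1, 2], [-3, -5]], D = diag(2, 3), P⁻¹ = [[-5, -2], [3, 1]].
T⁵ = P·diag(32, 243)·P⁻¹ = [[1298, 422], [-3165, -1023]].
The requested entry is -1023.

-1023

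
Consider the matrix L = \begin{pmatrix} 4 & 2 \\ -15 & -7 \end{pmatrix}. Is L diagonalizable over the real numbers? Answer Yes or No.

Yes

Characteristic polynomial: p(μ) = μ^2 + 3μ + 2 = (μ + 1)(μ + 2).
All 2 eigenvalues are distinct, so L is diagonalizable.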